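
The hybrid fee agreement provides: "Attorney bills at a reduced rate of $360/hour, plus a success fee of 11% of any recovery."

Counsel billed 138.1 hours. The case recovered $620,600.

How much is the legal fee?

$117,982.00

Hourly: 138.1 × $360 = $49,716.00
Success fee: 11% of $620,600 = $68,266.00
Total: $49,716.00 + $68,266.00 = $117,982.00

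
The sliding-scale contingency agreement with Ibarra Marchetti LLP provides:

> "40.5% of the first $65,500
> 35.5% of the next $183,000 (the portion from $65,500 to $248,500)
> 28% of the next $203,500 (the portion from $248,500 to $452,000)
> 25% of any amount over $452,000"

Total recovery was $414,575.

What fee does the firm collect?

First $65,500 at 40.5% = $26,527.50
Next $183,000 at 35.5% = $64,965.00
Remaining $166,075 at 28% = $46,501.00
Fee: $26,527.50 + $64,965.00 + $46,501.00 = $137,993.50

$137,993.50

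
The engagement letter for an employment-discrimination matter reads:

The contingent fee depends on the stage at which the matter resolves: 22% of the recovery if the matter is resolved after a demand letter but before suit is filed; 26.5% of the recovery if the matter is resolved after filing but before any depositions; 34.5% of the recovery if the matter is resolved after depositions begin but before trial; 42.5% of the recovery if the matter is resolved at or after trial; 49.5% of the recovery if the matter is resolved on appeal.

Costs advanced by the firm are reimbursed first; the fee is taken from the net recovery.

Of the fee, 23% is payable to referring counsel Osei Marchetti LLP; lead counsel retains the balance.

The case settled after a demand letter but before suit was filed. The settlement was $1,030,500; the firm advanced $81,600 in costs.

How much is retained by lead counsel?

Fee base (net of costs): $1,030,500 − $81,600 = $948,900
The matter settled after a demand letter but before suit was filed, so the 22% rate applies.
$948,900 × 22% = $208,758.00
Referral share: 23% of $208,758.00 = $48,014.34; lead counsel retains $208,758.00 − $48,014.34 = $160,743.66.

$160,743.66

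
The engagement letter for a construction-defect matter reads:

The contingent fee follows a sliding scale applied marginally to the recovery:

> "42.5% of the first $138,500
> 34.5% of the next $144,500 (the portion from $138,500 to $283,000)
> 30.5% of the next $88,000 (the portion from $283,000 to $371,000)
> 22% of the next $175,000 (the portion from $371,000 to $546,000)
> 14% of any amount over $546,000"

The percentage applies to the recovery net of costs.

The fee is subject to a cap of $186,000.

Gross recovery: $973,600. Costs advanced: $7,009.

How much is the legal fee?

$186,000.00

Fee base (net of costs): $973,600 − $7,009 = $966,591
First $138,500 at 42.5% = $58,862.50
Next $144,500 at 34.5% = $49,852.50
Next $88,000 at 30.5% = $26,840.00
Next $175,000 at 22% = $38,500.00
Remaining $420,591 at 14% = $58,882.74
Fee: $58,862.50 + $49,852.50 + $26,840.00 + $38,500.00 + $58,882.74 = $232,937.74
$232,937.74 exceeds the $186,000 cap, so the fee is capped at $186,000.00.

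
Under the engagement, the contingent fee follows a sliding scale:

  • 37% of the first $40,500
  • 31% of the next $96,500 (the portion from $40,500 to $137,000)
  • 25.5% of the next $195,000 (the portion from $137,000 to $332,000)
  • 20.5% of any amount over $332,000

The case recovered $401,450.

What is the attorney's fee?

$108,862.25

First $40,500 at 37% = $14,985.00
Next $96,500 at 31% = $29,915.00
Next $195,000 at 25.5% = $49,725.00
Remaining $69,450 at 20.5% = $14,237.25
Fee: $14,985.00 + $29,915.00 + $49,725.00 + $14,237.25 = $108,862.25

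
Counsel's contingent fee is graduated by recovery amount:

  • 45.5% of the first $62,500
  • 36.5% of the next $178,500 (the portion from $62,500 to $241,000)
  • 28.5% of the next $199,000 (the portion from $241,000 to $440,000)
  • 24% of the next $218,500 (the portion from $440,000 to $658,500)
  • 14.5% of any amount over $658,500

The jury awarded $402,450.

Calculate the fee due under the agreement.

First $62,500 at 45.5% = $28,437.50
Next $178,500 at 36.5% = $65,152.50
Remaining $161,450 at 28.5% = $46,013.25
Fee: $28,437.50 + $65,152.50 + $46,013.25 = $139,603.25

$139,603.25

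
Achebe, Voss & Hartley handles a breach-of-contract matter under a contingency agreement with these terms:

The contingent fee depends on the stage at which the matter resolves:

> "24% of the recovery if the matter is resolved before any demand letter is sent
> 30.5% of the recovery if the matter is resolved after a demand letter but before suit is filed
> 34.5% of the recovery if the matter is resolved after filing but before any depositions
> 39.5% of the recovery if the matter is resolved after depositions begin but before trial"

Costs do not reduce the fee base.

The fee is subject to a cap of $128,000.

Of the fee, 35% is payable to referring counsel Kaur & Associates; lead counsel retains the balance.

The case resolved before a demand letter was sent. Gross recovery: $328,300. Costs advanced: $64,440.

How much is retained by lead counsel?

$51,214.80

Fee base is the gross recovery, $328,300; costs are reimbursed separately.
The matter resolved before a demand letter was sent, so the 24% rate applies.
$328,300 × 24% = $78,792.00
$78,792.00 is under the $128,000 cap.
Referral share: 35% of $78,792.00 = $27,577.20; lead counsel retains $78,792.00 − $27,577.20 = $51,214.80.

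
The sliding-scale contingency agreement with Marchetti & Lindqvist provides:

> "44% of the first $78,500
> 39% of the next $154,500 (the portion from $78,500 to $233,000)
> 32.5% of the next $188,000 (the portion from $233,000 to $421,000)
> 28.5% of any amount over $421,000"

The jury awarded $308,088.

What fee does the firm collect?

First $78,500 at 44% = $34,540.00
Next $154,500 at 39% = $60,255.00
Remaining $75,088 at 32.5% = $24,403.60
Fee: $34,540.00 + $60,255.00 + $24,403.60 = $119,198.60

$119,198.60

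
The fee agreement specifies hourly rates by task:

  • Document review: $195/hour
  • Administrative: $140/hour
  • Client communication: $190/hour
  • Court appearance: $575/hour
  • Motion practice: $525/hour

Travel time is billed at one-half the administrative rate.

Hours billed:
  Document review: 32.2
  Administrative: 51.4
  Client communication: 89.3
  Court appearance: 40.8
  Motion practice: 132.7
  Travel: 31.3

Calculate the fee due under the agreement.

Document review: 32.2 × $195 = $6,279.00
Administrative: 51.4 × $140 = $7,196.00
Client communication: 89.3 × $190 = $16,967.00
Court appearance: 40.8 × $575 = $23,460.00
Motion practice: 132.7 × $525 = $69,667.50
Subtotal: $6,279.00 + $7,196.00 + $16,967.00 + $23,460.00 + $69,667.50 = $123,569.50
Travel: 31.3 × ($140 ÷ 2) = 31.3 × $70.00 = $2,191.00
Total: $123,569.50 + $2,191.00 = $125,760.50

$125,760.50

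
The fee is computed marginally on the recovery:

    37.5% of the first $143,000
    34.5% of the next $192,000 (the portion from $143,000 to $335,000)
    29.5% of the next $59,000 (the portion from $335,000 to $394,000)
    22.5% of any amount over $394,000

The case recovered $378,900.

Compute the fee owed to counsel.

$132,815.50

First $143,000 at 37.5% = $53,625.00
Next $192,000 at 34.5% = $66,240.00
Remaining $43,900 at 29.5% = $12,950.50
Fee: $53,625.00 + $66,240.00 + $12,950.50 = $132,815.50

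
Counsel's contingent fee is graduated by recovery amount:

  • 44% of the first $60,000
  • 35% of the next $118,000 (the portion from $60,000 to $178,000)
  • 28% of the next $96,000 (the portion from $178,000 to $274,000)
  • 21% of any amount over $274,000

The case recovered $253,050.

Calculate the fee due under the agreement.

First $60,000 at 44% = $26,400.00
Next $118,000 at 35% = $41,300.00
Remaining $75,050 at 28% = $21,014.00
Fee: $26,400.00 + $41,300.00 + $21,014.00 = $88,714.00

$88,714.00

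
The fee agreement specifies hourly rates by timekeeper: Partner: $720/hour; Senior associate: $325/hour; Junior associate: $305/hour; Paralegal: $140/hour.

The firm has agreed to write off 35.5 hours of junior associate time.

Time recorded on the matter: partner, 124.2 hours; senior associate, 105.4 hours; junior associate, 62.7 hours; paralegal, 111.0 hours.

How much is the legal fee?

$147,515.00

Partner: 124.2 × $720 = $89,424.00
Senior associate: 105.4 × $325 = $34,255.00
Junior associate: 62.7 × $305 = $19,123.50
Paralegal: 111.0 × $140 = $15,540.00
Subtotal: $158,342.50
Write-off: 35.5 × $305 = $10,827.50
Total: $158,342.50 − $10,827.50 = $147,515.00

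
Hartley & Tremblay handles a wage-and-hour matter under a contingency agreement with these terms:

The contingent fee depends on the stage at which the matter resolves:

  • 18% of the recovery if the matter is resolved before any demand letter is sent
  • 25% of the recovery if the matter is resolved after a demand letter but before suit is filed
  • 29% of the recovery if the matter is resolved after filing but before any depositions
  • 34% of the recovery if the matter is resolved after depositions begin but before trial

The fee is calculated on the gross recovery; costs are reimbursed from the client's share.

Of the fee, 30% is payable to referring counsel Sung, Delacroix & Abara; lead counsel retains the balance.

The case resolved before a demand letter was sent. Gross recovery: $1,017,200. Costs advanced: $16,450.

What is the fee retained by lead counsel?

$128,167.20

Fee base is the gross recovery, $1,017,200; costs are reimbursed separately.
The matter resolved before a demand letter was sent, so the 18% rate applies.
$1,017,200 × 18% = $183,096.00
Referral share: 30% of $183,096.00 = $54,928.80; lead counsel retains $183,096.00 − $54,928.80 = $128,167.20.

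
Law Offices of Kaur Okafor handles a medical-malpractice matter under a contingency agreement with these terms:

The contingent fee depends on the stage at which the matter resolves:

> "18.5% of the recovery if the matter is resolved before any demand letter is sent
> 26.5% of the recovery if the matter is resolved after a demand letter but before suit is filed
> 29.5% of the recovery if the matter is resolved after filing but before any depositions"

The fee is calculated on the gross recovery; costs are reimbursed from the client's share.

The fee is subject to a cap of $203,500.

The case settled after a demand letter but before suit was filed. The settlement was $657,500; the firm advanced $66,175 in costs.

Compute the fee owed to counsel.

$174,237.50

Fee base is the gross recovery, $657,500; costs are reimbursed separately.
The matter settled after a demand letter but before suit was filed, so the 26.5% rate applies.
$657,500 × 26.5% = $174,237.50
$174,237.50 is under the $203,500 cap.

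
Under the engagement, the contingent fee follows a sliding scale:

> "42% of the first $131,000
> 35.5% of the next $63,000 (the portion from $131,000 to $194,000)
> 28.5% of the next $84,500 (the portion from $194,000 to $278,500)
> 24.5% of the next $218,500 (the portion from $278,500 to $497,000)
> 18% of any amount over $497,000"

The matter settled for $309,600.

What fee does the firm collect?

$109,087.00

First $131,000 at 42% = $55,020.00
Next $63,000 at 35.5% = $22,365.00
Next $84,500 at 28.5% = $24,082.50
Remaining $31,100 at 24.5% = $7,619.50
Fee: $55,020.00 + $22,365.00 + $24,082.50 + $7,619.50 = $109,087.00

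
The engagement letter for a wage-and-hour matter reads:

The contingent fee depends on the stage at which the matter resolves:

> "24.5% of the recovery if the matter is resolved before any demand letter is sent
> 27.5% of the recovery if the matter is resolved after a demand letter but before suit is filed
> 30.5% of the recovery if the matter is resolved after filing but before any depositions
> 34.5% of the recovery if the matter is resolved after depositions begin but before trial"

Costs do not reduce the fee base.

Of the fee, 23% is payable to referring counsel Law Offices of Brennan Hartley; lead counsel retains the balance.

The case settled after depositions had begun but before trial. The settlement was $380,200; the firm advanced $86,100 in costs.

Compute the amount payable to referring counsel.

Fee base is the gross recovery, $380,200; costs are reimbursed separately.
The matter settled after depositions had begun but before trial, so the 34.5% rate applies.
$380,200 × 34.5% = $131,169.00
Referral share: 23% of $131,169.00 = $30,168.87; lead counsel retains $131,169.00 − $30,168.87 = $101,000.13.

$30,168.87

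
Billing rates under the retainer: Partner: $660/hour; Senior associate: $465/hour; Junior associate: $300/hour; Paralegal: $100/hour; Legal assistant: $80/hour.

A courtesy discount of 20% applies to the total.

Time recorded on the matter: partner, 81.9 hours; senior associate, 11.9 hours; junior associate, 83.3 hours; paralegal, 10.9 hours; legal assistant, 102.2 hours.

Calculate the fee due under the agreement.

Partner: 81.9 × $660 = $54,054.00
Senior associate: 11.9 × $465 = $5,533.50
Junior associate: 83.3 × $300 = $24,990.00
Paralegal: 10.9 × $100 = $1,090.00
Legal assistant: 102.2 × $80 = $8,176.00
Subtotal: $93,843.50
Less 20% discount: −$18,768.70
Total: $93,843.50 − $18,768.70 = $75,074.80

$75,074.80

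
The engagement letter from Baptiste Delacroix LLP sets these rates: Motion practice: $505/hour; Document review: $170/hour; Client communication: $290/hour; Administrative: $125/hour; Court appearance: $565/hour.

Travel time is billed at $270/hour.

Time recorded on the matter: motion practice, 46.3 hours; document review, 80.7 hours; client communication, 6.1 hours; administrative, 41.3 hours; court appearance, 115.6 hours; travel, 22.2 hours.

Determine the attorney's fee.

Motion practice: 46.3 × $505 = $23,381.50
Document review: 80.7 × $170 = $13,719.00
Client communication: 6.1 × $290 = $1,769.00
Administrative: 41.3 × $125 = $5,162.50
Court appearance: 115.6 × $565 = $65,314.00
Subtotal: $23,381.50 + $13,719.00 + $1,769.00 + $5,162.50 + $65,314.00 = $109,346.00
Travel: 22.2 × $270 = $5,994.00
Total: $109,346.00 + $5,994.00 = $115,340.00

$115,340.00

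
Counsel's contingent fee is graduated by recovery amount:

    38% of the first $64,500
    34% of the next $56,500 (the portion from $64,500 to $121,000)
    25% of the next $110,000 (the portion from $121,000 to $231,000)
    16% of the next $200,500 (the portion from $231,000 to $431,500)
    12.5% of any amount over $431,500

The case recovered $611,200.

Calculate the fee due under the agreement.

First $64,500 at 38% = $24,510.00
Next $56,500 at 34% = $19,210.00
Next $110,000 at 25% = $27,500.00
Next $200,500 at 16% = $32,080.00
Remaining $179,700 at 12.5% = $22,462.50
Fee: $24,510.00 + $19,210.00 + $27,500.00 + $32,080.00 + $22,462.50 = $125,762.50

$125,762.50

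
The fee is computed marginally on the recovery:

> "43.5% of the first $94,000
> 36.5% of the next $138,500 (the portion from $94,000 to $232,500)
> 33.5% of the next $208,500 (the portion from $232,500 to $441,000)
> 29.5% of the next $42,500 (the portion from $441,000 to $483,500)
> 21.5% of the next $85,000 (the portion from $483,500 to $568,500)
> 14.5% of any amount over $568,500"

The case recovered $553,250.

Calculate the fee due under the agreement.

First $94,000 at 43.5% = $40,890.00
Next $138,500 at 36.5% = $50,552.50
Next $208,500 at 33.5% = $69,847.50
Next $42,500 at 29.5% = $12,537.50
Remaining $69,750 at 21.5% = $14,996.25
Fee: $40,890.00 + $50,552.50 + $69,847.50 + $12,537.50 + $14,996.25 = $188,823.75

$188,823.75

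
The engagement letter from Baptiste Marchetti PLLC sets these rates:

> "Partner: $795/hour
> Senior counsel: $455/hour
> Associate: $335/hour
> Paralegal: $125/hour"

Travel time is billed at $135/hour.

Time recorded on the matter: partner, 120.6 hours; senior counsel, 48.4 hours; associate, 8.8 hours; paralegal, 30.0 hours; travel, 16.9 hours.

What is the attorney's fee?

$126,878.50

Partner: 120.6 × $795 = $95,877.00
Senior counsel: 48.4 × $455 = $22,022.00
Associate: 8.8 × $335 = $2,948.00
Paralegal: 30.0 × $125 = $3,750.00
Subtotal: $95,877.00 + $22,022.00 + $2,948.00 + $3,750.00 = $124,597.00
Travel: 16.9 × $135 = $2,281.50
Total: $124,597.00 + $2,281.50 = $126,878.50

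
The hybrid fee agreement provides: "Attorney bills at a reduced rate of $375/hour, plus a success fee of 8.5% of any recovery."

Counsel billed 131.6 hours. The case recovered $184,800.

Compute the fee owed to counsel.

$65,058.00

Hourly: 131.6 × $375 = $49,350.00
Success fee: 8.5% of $184,800 = $15,708.00
Total: $49,350.00 + $15,708.00 = $65,058.00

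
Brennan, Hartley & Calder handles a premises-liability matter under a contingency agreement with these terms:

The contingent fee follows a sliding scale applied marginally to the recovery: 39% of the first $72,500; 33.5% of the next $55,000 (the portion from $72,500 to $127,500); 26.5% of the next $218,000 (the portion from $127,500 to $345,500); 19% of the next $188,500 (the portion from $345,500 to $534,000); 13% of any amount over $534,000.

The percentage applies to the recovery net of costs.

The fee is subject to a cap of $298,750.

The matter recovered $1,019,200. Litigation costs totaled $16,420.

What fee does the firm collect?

Fee base (net of costs): $1,019,200 − $16,420 = $1,002,780
First $72,500 at 39% = $28,275.00
Next $55,000 at 33.5% = $18,425.00
Next $218,000 at 26.5% = $57,770.00
Next $188,500 at 19% = $35,815.00
Remaining $468,780 at 13% = $60,941.40
Fee: $28,275.00 + $18,425.00 + $57,770.00 + $35,815.00 + $60,941.40 = $201,226.40
$201,226.40 is under the $298,750 cap.

$201,226.40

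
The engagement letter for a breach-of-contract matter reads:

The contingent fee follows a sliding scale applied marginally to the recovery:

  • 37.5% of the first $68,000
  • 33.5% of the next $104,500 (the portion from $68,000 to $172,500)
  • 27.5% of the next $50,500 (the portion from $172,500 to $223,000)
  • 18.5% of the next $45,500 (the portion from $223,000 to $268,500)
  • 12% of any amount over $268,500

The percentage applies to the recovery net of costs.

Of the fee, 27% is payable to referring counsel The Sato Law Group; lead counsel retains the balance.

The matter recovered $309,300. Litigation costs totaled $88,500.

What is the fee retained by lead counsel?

$53,866.70

Fee base (net of costs): $309,300 − $88,500 = $220,800
First $68,000 at 37.5% = $25,500.00
Next $104,500 at 33.5% = $35,007.50
Remaining $48,300 at 27.5% = $13,282.50
Fee: $25,500.00 + $35,007.50 + $13,282.50 = $73,790.00
Referral share: 27% of $73,790.00 = $19,923.30; lead counsel retains $73,790.00 − $19,923.30 = $53,866.70.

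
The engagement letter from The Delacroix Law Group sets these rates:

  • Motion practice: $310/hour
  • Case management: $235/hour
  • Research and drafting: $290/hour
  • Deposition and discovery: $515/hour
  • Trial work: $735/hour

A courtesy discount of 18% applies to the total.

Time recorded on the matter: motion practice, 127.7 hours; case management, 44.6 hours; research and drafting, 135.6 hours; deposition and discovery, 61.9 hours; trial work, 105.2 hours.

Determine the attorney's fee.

$162,845.85

Motion practice: 127.7 × $310 = $39,587.00
Case management: 44.6 × $235 = $10,481.00
Research and drafting: 135.6 × $290 = $39,324.00
Deposition and discovery: 61.9 × $515 = $31,878.50
Trial work: 105.2 × $735 = $77,322.00
Subtotal: $198,592.50
Less 18% discount: −$35,746.65
Total: $198,592.50 − $35,746.65 = $162,845.85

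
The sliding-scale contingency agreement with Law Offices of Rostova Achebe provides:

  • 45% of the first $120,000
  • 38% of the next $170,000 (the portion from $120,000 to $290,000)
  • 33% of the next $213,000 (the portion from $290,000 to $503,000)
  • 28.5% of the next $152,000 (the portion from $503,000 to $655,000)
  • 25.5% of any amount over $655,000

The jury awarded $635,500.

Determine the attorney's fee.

$226,652.50

First $120,000 at 45% = $54,000.00
Next $170,000 at 38% = $64,600.00
Next $213,000 at 33% = $70,290.00
Remaining $132,500 at 28.5% = $37,762.50
Fee: $54,000.00 + $64,600.00 + $70,290.00 + $37,762.50 = $226,652.50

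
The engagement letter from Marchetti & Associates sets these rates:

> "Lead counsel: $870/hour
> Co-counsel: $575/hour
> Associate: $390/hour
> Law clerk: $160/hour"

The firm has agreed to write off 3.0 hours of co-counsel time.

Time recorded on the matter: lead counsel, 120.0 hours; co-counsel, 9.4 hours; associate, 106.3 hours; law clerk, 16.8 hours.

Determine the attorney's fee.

$152,225.00

Lead counsel: 120.0 × $870 = $104,400.00
Co-counsel: 9.4 × $575 = $5,405.00
Associate: 106.3 × $390 = $41,457.00
Law clerk: 16.8 × $160 = $2,688.00
Subtotal: $153,950.00
Write-off: 3.0 × $575 = $1,725.00
Total: $153,950.00 − $1,725.00 = $152,225.00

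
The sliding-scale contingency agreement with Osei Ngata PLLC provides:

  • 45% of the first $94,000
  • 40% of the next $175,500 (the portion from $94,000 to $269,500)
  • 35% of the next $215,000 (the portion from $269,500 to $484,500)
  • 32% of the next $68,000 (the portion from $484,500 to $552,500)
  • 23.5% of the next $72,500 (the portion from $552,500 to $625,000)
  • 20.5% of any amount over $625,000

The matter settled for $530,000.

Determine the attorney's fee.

$202,310.00

First $94,000 at 45% = $42,300.00
Next $175,500 at 40% = $70,200.00
Next $215,000 at 35% = $75,250.00
Remaining $45,500 at 32% = $14,560.00
Fee: $42,300.00 + $70,200.00 + $75,250.00 + $14,560.00 = $202,310.00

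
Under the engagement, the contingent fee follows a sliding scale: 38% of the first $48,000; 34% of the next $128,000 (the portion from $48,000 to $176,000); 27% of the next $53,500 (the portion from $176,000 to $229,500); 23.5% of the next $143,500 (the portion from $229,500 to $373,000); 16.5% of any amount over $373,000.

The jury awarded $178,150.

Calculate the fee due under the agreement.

$62,340.50

First $48,000 at 38% = $18,240.00
Next $128,000 at 34% = $43,520.00
Remaining $2,150 at 27% = $580.50
Fee: $18,240.00 + $43,520.00 + $580.50 = $62,340.50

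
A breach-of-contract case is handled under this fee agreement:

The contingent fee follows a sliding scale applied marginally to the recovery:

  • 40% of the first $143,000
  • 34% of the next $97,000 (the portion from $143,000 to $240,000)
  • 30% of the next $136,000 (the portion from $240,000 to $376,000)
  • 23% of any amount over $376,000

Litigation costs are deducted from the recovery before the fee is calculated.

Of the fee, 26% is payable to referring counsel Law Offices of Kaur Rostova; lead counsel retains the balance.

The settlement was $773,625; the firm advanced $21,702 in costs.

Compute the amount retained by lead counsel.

Fee base (net of costs): $773,625 − $21,702 = $751,923
First $143,000 at 40% = $57,200.00
Next $97,000 at 34% = $32,980.00
Next $136,000 at 30% = $40,800.00
Remaining $375,923 at 23% = $86,462.29
Fee: $57,200.00 + $32,980.00 + $40,800.00 + $86,462.29 = $217,442.29
Referral share: 26% of $217,442.29 = $56,535.00; lead counsel retains $217,442.29 − $56,535.00 = $160,907.29.

$160,907.29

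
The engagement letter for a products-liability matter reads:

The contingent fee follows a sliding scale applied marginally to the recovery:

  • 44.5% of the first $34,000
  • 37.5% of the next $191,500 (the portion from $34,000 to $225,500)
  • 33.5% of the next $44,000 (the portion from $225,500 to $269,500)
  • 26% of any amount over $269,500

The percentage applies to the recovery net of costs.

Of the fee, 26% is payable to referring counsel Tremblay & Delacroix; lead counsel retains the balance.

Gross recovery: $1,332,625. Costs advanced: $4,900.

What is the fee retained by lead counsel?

$278,847.54

Fee base (net of costs): $1,332,625 − $4,900 = $1,327,725
First $34,000 at 44.5% = $15,130.00
Next $191,500 at 37.5% = $71,812.50
Next $44,000 at 33.5% = $14,740.00
Remaining $1,058,225 at 26% = $275,138.50
Fee: $15,130.00 + $71,812.50 + $14,740.00 + $275,138.50 = $376,821.00
Referral share: 26% of $376,821.00 = $97,973.46; lead counsel retains $376,821.00 − $97,973.46 = $278,847.54.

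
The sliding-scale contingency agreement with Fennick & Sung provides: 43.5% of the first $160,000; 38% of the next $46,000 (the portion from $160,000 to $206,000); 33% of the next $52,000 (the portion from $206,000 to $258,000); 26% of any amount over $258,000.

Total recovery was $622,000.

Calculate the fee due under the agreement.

$198,880.00

First $160,000 at 43.5% = $69,600.00
Next $46,000 at 38% = $17,480.00
Next $52,000 at 33% = $17,160.00
Remaining $364,000 at 26% = $94,640.00
Fee: $69,600.00 + $17,480.00 + $17,160.00 + $94,640.00 = $198,880.00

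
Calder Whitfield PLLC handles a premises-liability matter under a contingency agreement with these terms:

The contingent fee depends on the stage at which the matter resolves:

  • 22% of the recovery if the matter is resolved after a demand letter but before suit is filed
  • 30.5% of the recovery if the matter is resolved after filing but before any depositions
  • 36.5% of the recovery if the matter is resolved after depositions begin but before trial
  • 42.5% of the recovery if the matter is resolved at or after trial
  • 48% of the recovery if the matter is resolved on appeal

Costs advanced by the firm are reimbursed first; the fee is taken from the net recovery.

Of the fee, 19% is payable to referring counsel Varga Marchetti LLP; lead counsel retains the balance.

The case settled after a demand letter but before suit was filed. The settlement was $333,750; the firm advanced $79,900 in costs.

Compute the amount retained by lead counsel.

$45,236.07

Fee base (net of costs): $333,750 − $79,900 = $253,850
The matter settled after a demand letter but before suit was filed, so the 22% rate applies.
$253,850 × 22% = $55,847.00
Referral share: 19% of $55,847.00 = $10,610.93; lead counsel retains $55,847.00 − $10,610.93 = $45,236.07.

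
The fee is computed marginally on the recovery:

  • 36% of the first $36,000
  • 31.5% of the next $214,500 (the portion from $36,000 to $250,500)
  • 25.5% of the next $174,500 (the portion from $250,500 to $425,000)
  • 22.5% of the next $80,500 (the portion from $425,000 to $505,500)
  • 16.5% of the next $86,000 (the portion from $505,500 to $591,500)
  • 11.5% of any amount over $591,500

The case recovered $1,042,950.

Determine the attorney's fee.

$209,244.25

First $36,000 at 36% = $12,960.00
Next $214,500 at 31.5% = $67,567.50
Next $174,500 at 25.5% = $44,497.50
Next $80,500 at 22.5% = $18,112.50
Next $86,000 at 16.5% = $14,190.00
Remaining $451,450 at 11.5% = $51,916.75
Fee: $12,960.00 + $67,567.50 + $44,497.50 + $18,112.50 + $14,190.00 + $51,916.75 = $209,244.25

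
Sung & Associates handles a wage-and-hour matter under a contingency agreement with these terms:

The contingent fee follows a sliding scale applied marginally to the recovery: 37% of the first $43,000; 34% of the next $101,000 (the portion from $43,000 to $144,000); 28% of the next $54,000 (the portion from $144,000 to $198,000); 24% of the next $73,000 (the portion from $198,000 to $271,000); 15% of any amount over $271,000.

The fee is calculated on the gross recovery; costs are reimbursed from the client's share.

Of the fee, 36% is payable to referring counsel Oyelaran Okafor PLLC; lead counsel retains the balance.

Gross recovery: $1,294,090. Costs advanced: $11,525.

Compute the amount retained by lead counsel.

Fee base is the gross recovery, $1,294,090; costs are reimbursed separately.
First $43,000 at 37% = $15,910.00
Next $101,000 at 34% = $34,340.00
Next $54,000 at 28% = $15,120.00
Next $73,000 at 24% = $17,520.00
Remaining $1,023,090 at 15% = $153,463.50
Fee: $15,910.00 + $34,340.00 + $15,120.00 + $17,520.00 + $153,463.50 = $236,353.50
Referral share: 36% of $236,353.50 = $85,087.26; lead counsel retains $236,353.50 − $85,087.26 = $151,266.24.

$151,266.24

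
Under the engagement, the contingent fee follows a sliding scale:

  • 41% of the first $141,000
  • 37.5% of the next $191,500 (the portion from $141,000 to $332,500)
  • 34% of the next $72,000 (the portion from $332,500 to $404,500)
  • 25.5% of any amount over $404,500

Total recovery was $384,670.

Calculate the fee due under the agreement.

$147,360.30

First $141,000 at 41% = $57,810.00
Next $191,500 at 37.5% = $71,812.50
Remaining $52,170 at 34% = $17,737.80
Fee: $57,810.00 + $71,812.50 + $17,737.80 = $147,360.30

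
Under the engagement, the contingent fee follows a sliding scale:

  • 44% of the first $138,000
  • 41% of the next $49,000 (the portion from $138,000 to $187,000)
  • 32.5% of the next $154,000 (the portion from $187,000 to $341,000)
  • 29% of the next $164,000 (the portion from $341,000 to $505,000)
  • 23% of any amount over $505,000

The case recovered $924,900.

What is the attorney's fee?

$274,997.00

First $138,000 at 44% = $60,720.00
Next $49,000 at 41% = $20,090.00
Next $154,000 at 32.5% = $50,050.00
Next $164,000 at 29% = $47,560.00
Remaining $419,900 at 23% = $96,577.00
Fee: $60,720.00 + $20,090.00 + $50,050.00 + $47,560.00 + $96,577.00 = $274,997.00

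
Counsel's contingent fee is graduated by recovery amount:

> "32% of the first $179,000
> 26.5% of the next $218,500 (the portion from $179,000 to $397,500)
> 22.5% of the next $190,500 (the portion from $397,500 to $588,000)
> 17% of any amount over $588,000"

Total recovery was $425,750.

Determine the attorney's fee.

$121,538.75

First $179,000 at 32% = $57,280.00
Next $218,500 at 26.5% = $57,902.50
Remaining $28,250 at 22.5% = $6,356.25
Fee: $57,280.00 + $57,902.50 + $6,356.25 = $121,538.75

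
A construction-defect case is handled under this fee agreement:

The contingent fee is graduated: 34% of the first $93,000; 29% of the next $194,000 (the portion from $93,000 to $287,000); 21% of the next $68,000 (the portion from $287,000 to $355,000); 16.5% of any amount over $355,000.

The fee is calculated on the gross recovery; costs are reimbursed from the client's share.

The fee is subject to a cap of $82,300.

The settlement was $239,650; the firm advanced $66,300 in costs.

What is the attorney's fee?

Fee base is the gross recovery, $239,650; costs are reimbursed separately.
First $93,000 at 34% = $31,620.00
Remaining $146,650 at 29% = $42,528.50
Fee: $31,620.00 + $42,528.50 = $74,148.50
$74,148.50 is under the $82,300 cap.

$74,148.50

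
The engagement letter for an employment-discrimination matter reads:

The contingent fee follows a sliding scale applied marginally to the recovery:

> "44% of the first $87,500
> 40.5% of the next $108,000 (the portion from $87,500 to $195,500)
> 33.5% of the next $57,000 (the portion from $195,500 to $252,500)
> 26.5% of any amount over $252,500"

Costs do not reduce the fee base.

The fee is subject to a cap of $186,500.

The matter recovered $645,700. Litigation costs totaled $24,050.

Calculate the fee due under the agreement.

$186,500.00

Fee base is the gross recovery, $645,700; costs are reimbursed separately.
First $87,500 at 44% = $38,500.00
Next $108,000 at 40.5% = $43,740.00
Next $57,000 at 33.5% = $19,095.00
Remaining $393,200 at 26.5% = $104,198.00
Fee: $38,500.00 + $43,740.00 + $19,095.00 + $104,198.00 = $205,533.00
$205,533.00 exceeds the $186,500 cap, so the fee is capped at $186,500.00.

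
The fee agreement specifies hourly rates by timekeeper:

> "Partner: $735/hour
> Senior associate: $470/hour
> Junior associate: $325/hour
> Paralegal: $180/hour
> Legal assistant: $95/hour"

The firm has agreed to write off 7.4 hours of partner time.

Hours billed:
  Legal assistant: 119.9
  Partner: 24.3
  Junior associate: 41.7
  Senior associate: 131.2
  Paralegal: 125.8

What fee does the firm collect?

Partner: 24.3 × $735 = $17,860.50
Senior associate: 131.2 × $470 = $61,664.00
Junior associate: 41.7 × $325 = $13,552.50
Paralegal: 125.8 × $180 = $22,644.00
Legal assistant: 119.9 × $95 = $11,390.50
Subtotal: $127,111.50
Write-off: 7.4 × $735 = $5,439.00
Total: $127,111.50 − $5,439.00 = $121,672.50

$121,672.50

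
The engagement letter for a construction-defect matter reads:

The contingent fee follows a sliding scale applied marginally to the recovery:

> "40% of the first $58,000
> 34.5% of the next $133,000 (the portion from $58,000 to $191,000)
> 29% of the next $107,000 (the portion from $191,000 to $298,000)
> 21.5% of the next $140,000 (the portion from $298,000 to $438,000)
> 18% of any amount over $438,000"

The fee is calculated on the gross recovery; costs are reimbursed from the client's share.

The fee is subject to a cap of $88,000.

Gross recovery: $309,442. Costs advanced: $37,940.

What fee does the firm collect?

Fee base is the gross recovery, $309,442; costs are reimbursed separately.
First $58,000 at 40% = $23,200.00
Next $133,000 at 34.5% = $45,885.00
Next $107,000 at 29% = $31,030.00
Remaining $11,442 at 21.5% = $2,460.03
Fee: $23,200.00 + $45,885.00 + $31,030.00 + $2,460.03 = $102,575.03
$102,575.03 exceeds the $88,000 cap, so the fee is capped at $88,000.00.

$88,000.00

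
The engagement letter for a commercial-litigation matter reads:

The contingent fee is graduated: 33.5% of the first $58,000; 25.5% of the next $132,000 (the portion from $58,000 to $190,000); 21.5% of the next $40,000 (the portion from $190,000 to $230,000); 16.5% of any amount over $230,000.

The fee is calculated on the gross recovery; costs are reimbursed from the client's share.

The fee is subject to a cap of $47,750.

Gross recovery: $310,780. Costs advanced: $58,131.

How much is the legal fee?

Fee base is the gross recovery, $310,780; costs are reimbursed separately.
First $58,000 at 33.5% = $19,430.00
Next $132,000 at 25.5% = $33,660.00
Next $40,000 at 21.5% = $8,600.00
Remaining $80,780 at 16.5% = $13,328.70
Fee: $19,430.00 + $33,660.00 + $8,600.00 + $13,328.70 = $75,018.70
$75,018.70 exceeds the $47,750 cap, so the fee is capped at $47,750.00.

$47,750.00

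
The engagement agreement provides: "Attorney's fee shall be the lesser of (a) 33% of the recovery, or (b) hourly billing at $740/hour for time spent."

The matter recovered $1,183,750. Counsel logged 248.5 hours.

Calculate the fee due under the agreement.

(a) 33% of $1,183,750 = $390,637.50
(b) 248.5 × $740 = $183,890.00
The lesser is (b): $183,890.00.

$183,890.00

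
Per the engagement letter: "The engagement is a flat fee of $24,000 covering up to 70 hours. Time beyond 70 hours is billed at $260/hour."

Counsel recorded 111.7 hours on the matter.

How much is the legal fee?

Flat fee: $24,000.00
Excess hours: 111.7 − 70 = 41.7
Overrun: 41.7 × $260 = $10,842.00
Total: $24,000.00 + $10,842.00 = $34,842.00

$34,842.00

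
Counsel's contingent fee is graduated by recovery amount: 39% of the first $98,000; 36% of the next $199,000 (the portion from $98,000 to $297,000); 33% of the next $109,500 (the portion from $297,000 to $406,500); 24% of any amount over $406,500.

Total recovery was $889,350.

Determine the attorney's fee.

$261,879.00

First $98,000 at 39% = $38,220.00
Next $199,000 at 36% = $71,640.00
Next $109,500 at 33% = $36,135.00
Remaining $482,850 at 24% = $115,884.00
Fee: $38,220.00 + $71,640.00 + $36,135.00 + $115,884.00 = $261,879.00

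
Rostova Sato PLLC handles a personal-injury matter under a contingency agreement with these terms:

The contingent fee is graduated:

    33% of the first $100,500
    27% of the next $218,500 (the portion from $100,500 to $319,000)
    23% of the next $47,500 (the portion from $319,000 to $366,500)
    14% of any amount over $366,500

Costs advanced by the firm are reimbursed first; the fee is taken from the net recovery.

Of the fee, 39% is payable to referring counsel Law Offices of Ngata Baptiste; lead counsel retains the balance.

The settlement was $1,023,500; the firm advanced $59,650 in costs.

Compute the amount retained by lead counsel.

$113,895.54

Fee base (net of costs): $1,023,500 − $59,650 = $963,850
First $100,500 at 33% = $33,165.00
Next $218,500 at 27% = $58,995.00
Next $47,500 at 23% = $10,925.00
Remaining $597,350 at 14% = $83,629.00
Fee: $33,165.00 + $58,995.00 + $10,925.00 + $83,629.00 = $186,714.00
Referral share: 39% of $186,714.00 = $72,818.46; lead counsel retains $186,714.00 − $72,818.46 = $113,895.54.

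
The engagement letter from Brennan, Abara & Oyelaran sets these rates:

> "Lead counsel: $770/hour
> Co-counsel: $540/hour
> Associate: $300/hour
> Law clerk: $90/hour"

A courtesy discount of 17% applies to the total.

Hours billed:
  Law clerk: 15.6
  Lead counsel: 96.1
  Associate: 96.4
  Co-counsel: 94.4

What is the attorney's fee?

Lead counsel: 96.1 × $770 = $73,997.00
Co-counsel: 94.4 × $540 = $50,976.00
Associate: 96.4 × $300 = $28,920.00
Law clerk: 15.6 × $90 = $1,404.00
Subtotal: $155,297.00
Less 17% discount: −$26,400.49
Total: $155,297.00 − $26,400.49 = $128,896.51

$128,896.51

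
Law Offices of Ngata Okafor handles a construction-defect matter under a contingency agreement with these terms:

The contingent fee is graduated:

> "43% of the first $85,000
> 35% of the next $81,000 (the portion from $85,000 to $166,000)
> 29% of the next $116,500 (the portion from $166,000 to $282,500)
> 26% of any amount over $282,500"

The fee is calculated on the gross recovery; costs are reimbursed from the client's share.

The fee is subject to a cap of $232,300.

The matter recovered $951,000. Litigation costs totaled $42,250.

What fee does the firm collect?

Fee base is the gross recovery, $951,000; costs are reimbursed separately.
First $85,000 at 43% = $36,550.00
Next $81,000 at 35% = $28,350.00
Next $116,500 at 29% = $33,785.00
Remaining $668,500 at 26% = $173,810.00
Fee: $36,550.00 + $28,350.00 + $33,785.00 + $173,810.00 = $272,495.00
$272,495.00 exceeds the $232,300 cap, so the fee is capped at $232,300.00.

$232,300.00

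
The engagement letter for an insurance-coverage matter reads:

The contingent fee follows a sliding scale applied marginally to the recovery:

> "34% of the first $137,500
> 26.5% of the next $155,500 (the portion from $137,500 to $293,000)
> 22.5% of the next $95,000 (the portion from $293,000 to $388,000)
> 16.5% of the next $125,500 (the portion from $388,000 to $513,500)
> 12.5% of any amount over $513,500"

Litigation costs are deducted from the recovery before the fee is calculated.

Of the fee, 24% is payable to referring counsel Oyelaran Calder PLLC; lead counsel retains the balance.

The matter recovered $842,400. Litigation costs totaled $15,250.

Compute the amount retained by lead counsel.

$128,627.15

Fee base (net of costs): $842,400 − $15,250 = $827,150
First $137,500 at 34% = $46,750.00
Next $155,500 at 26.5% = $41,207.50
Next $95,000 at 22.5% = $21,375.00
Next $125,500 at 16.5% = $20,707.50
Remaining $313,650 at 12.5% = $39,206.25
Fee: $46,750.00 + $41,207.50 + $21,375.00 + $20,707.50 + $39,206.25 = $169,246.25
Referral share: 24% of $169,246.25 = $40,619.10; lead counsel retains $169,246.25 − $40,619.10 = $128,627.15.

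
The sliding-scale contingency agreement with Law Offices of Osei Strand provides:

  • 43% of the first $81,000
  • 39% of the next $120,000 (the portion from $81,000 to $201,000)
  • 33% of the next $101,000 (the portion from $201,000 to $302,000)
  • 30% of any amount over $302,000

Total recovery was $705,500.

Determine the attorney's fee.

First $81,000 at 43% = $34,830.00
Next $120,000 at 39% = $46,800.00
Next $101,000 at 33% = $33,330.00
Remaining $403,500 at 30% = $121,050.00
Fee: $34,830.00 + $46,800.00 + $33,330.00 + $121,050.00 = $236,010.00

$236,010.00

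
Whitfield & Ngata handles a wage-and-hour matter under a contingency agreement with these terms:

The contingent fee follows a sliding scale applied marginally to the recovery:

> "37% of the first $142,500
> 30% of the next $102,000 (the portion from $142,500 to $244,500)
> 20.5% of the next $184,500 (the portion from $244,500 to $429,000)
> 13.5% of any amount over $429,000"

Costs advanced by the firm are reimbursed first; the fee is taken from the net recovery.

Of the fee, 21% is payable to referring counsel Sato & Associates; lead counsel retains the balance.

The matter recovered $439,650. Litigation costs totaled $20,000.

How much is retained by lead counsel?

Fee base (net of costs): $439,650 − $20,000 = $419,650
First $142,500 at 37% = $52,725.00
Next $102,000 at 30% = $30,600.00
Remaining $175,150 at 20.5% = $35,905.75
Fee: $52,725.00 + $30,600.00 + $35,905.75 = $119,230.75
Referral share: 21% of $119,230.75 = $25,038.46; lead counsel retains $119,230.75 − $25,038.46 = $94,192.29.

$94,192.29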